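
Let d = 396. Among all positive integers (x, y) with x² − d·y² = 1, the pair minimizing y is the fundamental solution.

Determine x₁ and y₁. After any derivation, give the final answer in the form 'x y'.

199 10

d=396: √d = [19; 1,8,1,38] (ℓ=4, even), read p_3/q_3
a_0=19:  p_0=19·1+0=19,  q_0=19·0+1=1
a_1=1:  p_1=1·19+1=20,  q_1=1·1+0=1
a_2=8:  p_2=8·20+19=179,  q_2=8·1+1=9
a_3=1:  p_3=1·179+20=199,  q_3=1·9+1=10
(x₁, y₁) = (199, 10);  199² − 396·10² = 1 ✓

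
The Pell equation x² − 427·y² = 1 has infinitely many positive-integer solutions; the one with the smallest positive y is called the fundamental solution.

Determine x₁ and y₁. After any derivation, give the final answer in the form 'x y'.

√427 = [20; 1,1,1,40, …], period ℓ=4 (even) → k=3
k=0  a_k=20  p_k/q_k = 20/1
k=1  a_k=1  p_k/q_k = 21/1
k=2  a_k=1  p_k/q_k = 41/2
k=3  a_k=1  p_k/q_k = 62/3
fundamental: x₁=62, y₁=3  (since 3844 − 427·9 = 1)

62 3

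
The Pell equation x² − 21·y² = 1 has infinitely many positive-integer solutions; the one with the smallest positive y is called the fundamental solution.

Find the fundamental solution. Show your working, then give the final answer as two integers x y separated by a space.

55 12

d=21: √d = [4; 1,1,2,1,1,8] (ℓ=6, even), read p_5/q_5
i=0: a=4 ⇒ p=4, q=1
i=1: a=1 ⇒ p=5, q=1
i=2: a=1 ⇒ p=9, q=2
…
i=4: a=1 ⇒ p=32, q=7
i=5: a=1 ⇒ p=55, q=12
→ (55, 12).  Check: 55²=3025, 21·12²=3024, difference 1.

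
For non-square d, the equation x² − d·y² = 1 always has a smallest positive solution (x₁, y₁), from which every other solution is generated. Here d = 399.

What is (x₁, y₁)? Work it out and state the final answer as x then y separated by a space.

20 1

d=399: √d = [19; 1,38] (ℓ=2, even), read p_1/q_1
i=0: a=19 ⇒ p=19, q=1
i=1: a=1 ⇒ p=20, q=1
fundamental: x₁=20, y₁=1  (since 400 − 399·1 = 1)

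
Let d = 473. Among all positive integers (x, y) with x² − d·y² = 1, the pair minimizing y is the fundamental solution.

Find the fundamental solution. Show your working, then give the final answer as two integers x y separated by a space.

[21; 1,2,1,42] for √473; ℓ=4 ⇒ convergent index 3
step 0: (21, 1)  from 21·(1,0) + (0,1)
…
step 2: (65, 3)  from 2·(22,1) + (21,1)
step 3: (87, 4)  from 1·(65,3) + (22,1)
fundamental: x₁=87, y₁=4  (since 7569 − 473·16 = 1)

87 4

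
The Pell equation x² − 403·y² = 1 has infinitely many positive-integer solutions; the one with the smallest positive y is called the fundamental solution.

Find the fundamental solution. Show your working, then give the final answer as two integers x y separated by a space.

d=403: √d = [20; 13,2,1,3,1,3,1,2,13,40] (ℓ=10, even), read p_9/q_9
k=0  a_k=20  p_k/q_k = 20/1
…
k=2  a_k=2  p_k/q_k = 542/27
k=3  a_k=1  p_k/q_k = 803/40
k=4  a_k=3  p_k/q_k = 2951/147
k=5  a_k=1  p_k/q_k = 3754/187
k=6  a_k=3  p_k/q_k = 14213/708
k=7  a_k=1  p_k/q_k = 17967/895
k=8  a_k=2  p_k/q_k = 50147/2498
k=9  a_k=13  p_k/q_k = 669878/33369
(x₁, y₁) = (669878, 33369);  669878² − 403·33369² = 1 ✓

669878 33369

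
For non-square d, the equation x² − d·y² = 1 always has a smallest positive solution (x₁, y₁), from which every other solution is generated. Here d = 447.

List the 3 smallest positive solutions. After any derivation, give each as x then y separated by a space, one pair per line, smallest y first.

√447 → a₀=21, period (7,42); ℓ=2 even so k=1
a_0=21:  p_0=21·1+0=21,  q_0=21·0+1=1
a_1=7:  p_1=7·21+1=148,  q_1=7·1+0=7
→ (148, 7).  Check: 148²=21904, 447·7²=21903, difference 1.
(x_2, y_2) = (148·148 + 447·7·7, 148·7 + 7·148) = (43807, 2072)
(x_3, y_3) = (148·43807 + 447·7·2072, 148·2072 + 7·43807) = (12966724, 613305)

148 7
43807 2072
12966724 613305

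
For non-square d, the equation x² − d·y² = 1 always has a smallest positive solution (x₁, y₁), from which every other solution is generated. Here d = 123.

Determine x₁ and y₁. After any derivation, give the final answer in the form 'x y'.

122 11

d=123: √d = [11; 11,22] (ℓ=2, even), read p_1/q_1
k=0  a_k=11  p_k/q_k = 11/1
k=1  a_k=11  p_k/q_k = 122/11
fundamental: x₁=122, y₁=11  (since 14884 − 123·121 = 1)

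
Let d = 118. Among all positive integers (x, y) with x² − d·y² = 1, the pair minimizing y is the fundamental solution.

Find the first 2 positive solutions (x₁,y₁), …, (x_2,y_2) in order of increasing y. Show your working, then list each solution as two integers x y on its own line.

√118 = [10; 1,6,3,2,10,2,3,6,1,20, …], period ℓ=10 (even) → k=9
step 0: (10, 1)  from 10·(1,0) + (0,1)
step 1: (11, 1)  from 1·(10,1) + (1,0)
step 2: (76, 7)  from 6·(11,1) + (10,1)
…
step 4: (554, 51)  from 2·(239,22) + (76,7)
step 5: (5779, 532)  from 10·(554,51) + (239,22)
…
step 7: (42115, 3877)  from 3·(12112,1115) + (5779,532)
step 8: (264802, 24377)  from 6·(42115,3877) + (12112,1115)
step 9: (306917, 28254)  from 1·(264802,24377) + (42115,3877)
→ (306917, 28254).  Check: 306917²=94198044889, 118·28254²=94198044888, difference 1.
n=2: (306917,28254)∘(306917,28254) = (306917·306917+118·28254·28254, 306917·28254+28254·306917) = (188396089777,17343265836)

306917 28254
188396089777 17343265836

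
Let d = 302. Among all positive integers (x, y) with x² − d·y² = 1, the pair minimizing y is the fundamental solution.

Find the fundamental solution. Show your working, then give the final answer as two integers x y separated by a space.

√302 → a₀=17, period (2,1,1,1,4,…,1,2,34); ℓ=16 even so k=15
a_0=17:  p_0=17·1+0=17,  q_0=17·0+1=1
a_1=2:  p_1=2·17+1=35,  q_1=2·1+0=2
…
a_8=16:  p_8=16·2068+1425=34513,  q_8=16·119+82=1986
a_9=1:  p_9=1·34513+2068=36581,  q_9=1·1986+119=2105
…
a_14=1:  p_14=1·1042237+574956=1617193,  q_14=1·59974+33085=93059
a_15=2:  p_15=2·1617193+1042237=4276623,  q_15=2·93059+59974=246092
(x₁, y₁) = (4276623, 246092);  4276623² − 302·246092² = 1 ✓

4276623 246092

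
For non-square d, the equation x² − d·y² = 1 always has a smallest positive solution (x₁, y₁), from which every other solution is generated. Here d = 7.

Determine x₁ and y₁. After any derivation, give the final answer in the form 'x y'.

√7 = [2; 1,1,1,4, …], period ℓ=4 (even) → k=3
k=0  a_k=2  p_k/q_k = 2/1
k=1  a_k=1  p_k/q_k = 3/1
k=2  a_k=1  p_k/q_k = 5/2
k=3  a_k=1  p_k/q_k = 8/3
(x₁, y₁) = (8, 3);  8² − 7·3² = 1 ✓

8 3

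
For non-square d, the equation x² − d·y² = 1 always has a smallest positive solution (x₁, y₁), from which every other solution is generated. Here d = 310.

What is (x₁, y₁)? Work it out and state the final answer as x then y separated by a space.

848719 48204

√310 → a₀=17, period (1,1,1,1,5,…,1,1,34); ℓ=16 even so k=15
k=0  a_k=17  p_k/q_k = 17/1
k=1  a_k=1  p_k/q_k = 18/1
k=2  a_k=1  p_k/q_k = 35/2
k=3  a_k=1  p_k/q_k = 53/3
k=4  a_k=1  p_k/q_k = 88/5
k=5  a_k=5  p_k/q_k = 493/28
k=6  a_k=3  p_k/q_k = 1567/89
k=7  a_k=1  p_k/q_k = 2060/117
k=8  a_k=2  p_k/q_k = 5687/323
k=9  a_k=1  p_k/q_k = 7747/440
k=10  a_k=3  p_k/q_k = 28928/1643
k=11  a_k=5  p_k/q_k = 152387/8655
…
k=13  a_k=1  p_k/q_k = 333702/18953
k=14  a_k=1  p_k/q_k = 515017/29251
k=15  a_k=1  p_k/q_k = 848719/48204
fundamental: x₁=848719, y₁=48204  (since 720323940961 − 310·2323625616 = 1)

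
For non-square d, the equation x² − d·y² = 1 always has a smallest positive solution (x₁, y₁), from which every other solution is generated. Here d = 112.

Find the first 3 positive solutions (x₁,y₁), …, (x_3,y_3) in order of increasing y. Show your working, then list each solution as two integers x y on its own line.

127 12
32257 3048
8193151 774180

√112 → a₀=10, period (1,1,2,1,1,20); ℓ=6 even so k=5
k=0  a_k=10  p_k/q_k = 10/1
k=1  a_k=1  p_k/q_k = 11/1
k=2  a_k=1  p_k/q_k = 21/2
k=3  a_k=2  p_k/q_k = 53/5
k=4  a_k=1  p_k/q_k = 74/7
k=5  a_k=1  p_k/q_k = 127/12
→ (127, 12).  Check: 127²=16129, 112·12²=16128, difference 1.
n=2: (127,12)∘(127,12) = (127·127+112·12·12, 127·12+12·127) = (32257,3048)
n=3: (32257,3048)∘(127,12) = (127·32257+112·12·3048, 127·3048+12·32257) = (8193151,774180)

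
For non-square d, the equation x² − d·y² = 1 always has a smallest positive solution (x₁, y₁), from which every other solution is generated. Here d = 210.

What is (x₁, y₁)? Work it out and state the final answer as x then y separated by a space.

29 2

d=210: √d = [14; 2,28] (ℓ=2, even), read p_1/q_1
a_0=14:  p_0=14·1+0=14,  q_0=14·0+1=1
a_1=2:  p_1=2·14+1=29,  q_1=2·1+0=2
fundamental: x₁=29, y₁=2  (since 841 − 210·4 = 1)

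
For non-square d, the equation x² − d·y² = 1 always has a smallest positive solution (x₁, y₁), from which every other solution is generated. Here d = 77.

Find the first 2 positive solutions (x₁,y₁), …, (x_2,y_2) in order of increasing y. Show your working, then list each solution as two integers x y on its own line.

[8; 1,3,2,3,1,16] for √77; ℓ=6 ⇒ convergent index 5
i=0: a=8 ⇒ p=8, q=1
…
i=3: a=2 ⇒ p=79, q=9
i=4: a=3 ⇒ p=272, q=31
i=5: a=1 ⇒ p=351, q=40
(x₁, y₁) = (351, 40);  351² − 77·40² = 1 ✓
k=2:  x_2 = 351·351+77·40·40 = 246401,  y_2 = 351·40+40·351 = 28080

351 40
246401 28080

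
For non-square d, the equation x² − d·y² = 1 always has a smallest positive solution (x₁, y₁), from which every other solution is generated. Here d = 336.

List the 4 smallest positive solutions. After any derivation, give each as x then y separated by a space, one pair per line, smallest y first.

d=336: √d = [18; 3,36] (ℓ=2, even), read p_1/q_1
step 0: (18, 1)  from 18·(1,0) + (0,1)
step 1: (55, 3)  from 3·(18,1) + (1,0)
fundamental: x₁=55, y₁=3  (since 3025 − 336·9 = 1)
k=2:  x_2 = 55·55+336·3·3 = 6049,  y_2 = 55·3+3·55 = 330
k=3:  x_3 = 55·6049+336·3·330 = 665335,  y_3 = 55·330+3·6049 = 36297
k=4:  x_4 = 55·665335+336·3·36297 = 73180801,  y_4 = 55·36297+3·665335 = 3992340

55 3
6049 330
665335 36297
73180801 3992340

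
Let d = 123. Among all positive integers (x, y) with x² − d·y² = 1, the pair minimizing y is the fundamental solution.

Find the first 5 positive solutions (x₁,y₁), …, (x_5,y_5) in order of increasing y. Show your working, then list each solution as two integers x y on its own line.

√123 = [11; 11,22, …], period ℓ=2 (even) → k=1
a_0=11:  p_0=11·1+0=11,  q_0=11·0+1=1
a_1=11:  p_1=11·11+1=122,  q_1=11·1+0=11
(x₁, y₁) = (122, 11);  122² − 123·11² = 1 ✓
n=2: (122,11)∘(122,11) = (122·122+123·11·11, 122·11+11·122) = (29767,2684)
n=3: (29767,2684)∘(122,11) = (122·29767+123·11·2684, 122·2684+11·29767) = (7263026,654885)
n=4: (7263026,654885)∘(122,11) = (122·7263026+123·11·654885, 122·654885+11·7263026) = (1772148577,159789256)
n=5: (1772148577,159789256)∘(122,11) = (122·1772148577+123·11·159789256, 122·159789256+11·1772148577) = (432396989762,38987923579)

122 11
29767 2684
7263026 654885
1772148577 159789256
432396989762 38987923579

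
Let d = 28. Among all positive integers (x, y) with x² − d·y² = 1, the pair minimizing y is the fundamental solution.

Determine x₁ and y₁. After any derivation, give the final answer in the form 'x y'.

d=28: √d = [5; 3,2,3,10] (ℓ=4, even), read p_3/q_3
a_0=5:  p_0=5·1+0=5,  q_0=5·0+1=1
…
a_2=2:  p_2=2·16+5=37,  q_2=2·3+1=7
a_3=3:  p_3=3·37+16=127,  q_3=3·7+3=24
fundamental: x₁=127, y₁=24  (since 16129 − 28·576 = 1)

127 24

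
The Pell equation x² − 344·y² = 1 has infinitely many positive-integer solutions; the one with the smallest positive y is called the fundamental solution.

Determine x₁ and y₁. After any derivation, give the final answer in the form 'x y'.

[18; 1,1,4,1,3,1,4,1,1,36] for √344; ℓ=10 ⇒ convergent index 9
step 0: (18, 1)  from 18·(1,0) + (0,1)
…
step 6: (983, 53)  from 1·(779,42) + (204,11)
…
step 8: (5694, 307)  from 1·(4711,254) + (983,53)
step 9: (10405, 561)  from 1·(5694,307) + (4711,254)
fundamental: x₁=10405, y₁=561  (since 108264025 − 344·314721 = 1)

10405 561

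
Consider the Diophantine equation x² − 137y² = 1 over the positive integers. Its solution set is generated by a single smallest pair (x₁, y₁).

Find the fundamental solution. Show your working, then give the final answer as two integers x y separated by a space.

d=137: √d = [11; 1,2,2,1,1,2,2,1,22] (ℓ=9, odd), read p_17/q_17
k=0  a_k=11  p_k/q_k = 11/1
k=1  a_k=1  p_k/q_k = 12/1
…
k=3  a_k=2  p_k/q_k = 82/7
k=4  a_k=1  p_k/q_k = 117/10
k=5  a_k=1  p_k/q_k = 199/17
…
k=7  a_k=2  p_k/q_k = 1229/105
k=8  a_k=1  p_k/q_k = 1744/149
k=9  a_k=22  p_k/q_k = 39597/3383
k=10  a_k=1  p_k/q_k = 41341/3532
k=11  a_k=2  p_k/q_k = 122279/10447
k=12  a_k=2  p_k/q_k = 285899/24426
k=13  a_k=1  p_k/q_k = 408178/34873
k=14  a_k=1  p_k/q_k = 694077/59299
k=15  a_k=2  p_k/q_k = 1796332/153471
k=16  a_k=2  p_k/q_k = 4286741/366241
k=17  a_k=1  p_k/q_k = 6083073/519712
fundamental: x₁=6083073, y₁=519712  (since 37003777123329 − 137·270100562944 = 1)

6083073 519712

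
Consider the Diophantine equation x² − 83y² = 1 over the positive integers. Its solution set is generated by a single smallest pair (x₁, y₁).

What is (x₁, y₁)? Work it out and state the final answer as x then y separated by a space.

[9; 9,18] for √83; ℓ=2 ⇒ convergent index 1
step 0: (9, 1)  from 9·(1,0) + (0,1)
step 1: (82, 9)  from 9·(9,1) + (1,0)
fundamental: x₁=82, y₁=9  (since 6724 − 83·81 = 1)

82 9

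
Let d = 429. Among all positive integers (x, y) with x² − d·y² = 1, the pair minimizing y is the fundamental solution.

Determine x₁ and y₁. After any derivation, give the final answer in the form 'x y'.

d=429: √d = [20; 1,2,2,9,1,12,1,9,2,2,1,40] (ℓ=12, even), read p_11/q_11
k=0  a_k=20  p_k/q_k = 20/1
…
k=3  a_k=2  p_k/q_k = 145/7
…
k=5  a_k=1  p_k/q_k = 1512/73
k=6  a_k=12  p_k/q_k = 19511/942
k=7  a_k=1  p_k/q_k = 21023/1015
k=8  a_k=9  p_k/q_k = 208718/10077
k=9  a_k=2  p_k/q_k = 438459/21169
k=10  a_k=2  p_k/q_k = 1085636/52415
k=11  a_k=1  p_k/q_k = 1524095/73584
fundamental: x₁=1524095, y₁=73584  (since 2322865569025 − 429·5414605056 = 1)

1524095 73584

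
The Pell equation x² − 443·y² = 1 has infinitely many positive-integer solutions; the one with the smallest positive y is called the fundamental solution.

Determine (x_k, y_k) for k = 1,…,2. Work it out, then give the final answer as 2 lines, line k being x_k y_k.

442 21
390727 18564

d=443: √d = [21; 21,42] (ℓ=2, even), read p_1/q_1
a_0=21:  p_0=21·1+0=21,  q_0=21·0+1=1
a_1=21:  p_1=21·21+1=442,  q_1=21·1+0=21
→ (442, 21).  Check: 442²=195364, 443·21²=195363, difference 1.
(x_2, y_2) = (442·442 + 443·21·21, 442·21 + 21·442) = (390727, 18564)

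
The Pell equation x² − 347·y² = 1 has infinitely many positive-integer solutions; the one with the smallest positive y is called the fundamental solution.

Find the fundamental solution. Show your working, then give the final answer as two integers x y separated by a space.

641602 34443

√347 → a₀=18, period (1,1,1,2,4,…,1,1,36); ℓ=14 even so k=13
i=0: a=18 ⇒ p=18, q=1
i=1: a=1 ⇒ p=19, q=1
i=2: a=1 ⇒ p=37, q=2
i=3: a=1 ⇒ p=56, q=3
i=4: a=2 ⇒ p=149, q=8
i=5: a=4 ⇒ p=652, q=35
i=6: a=1 ⇒ p=801, q=43
i=7: a=17 ⇒ p=14269, q=766
…
i=9: a=4 ⇒ p=74549, q=4002
…
i=11: a=1 ⇒ p=238717, q=12815
i=12: a=1 ⇒ p=402885, q=21628
i=13: a=1 ⇒ p=641602, q=34443
fundamental: x₁=641602, y₁=34443  (since 411653126404 − 347·1186320249 = 1)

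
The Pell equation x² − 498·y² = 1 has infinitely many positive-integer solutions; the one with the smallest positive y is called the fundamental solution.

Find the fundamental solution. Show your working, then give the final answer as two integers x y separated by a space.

179777 8056

√498 = [22; 3,6,22,6,3,44, …], period ℓ=6 (even) → k=5
i=0: a=22 ⇒ p=22, q=1
i=1: a=3 ⇒ p=67, q=3
…
i=3: a=22 ⇒ p=9395, q=421
i=4: a=6 ⇒ p=56794, q=2545
i=5: a=3 ⇒ p=179777, q=8056
→ (179777, 8056).  Check: 179777²=32319769729, 498·8056²=32319769728, difference 1.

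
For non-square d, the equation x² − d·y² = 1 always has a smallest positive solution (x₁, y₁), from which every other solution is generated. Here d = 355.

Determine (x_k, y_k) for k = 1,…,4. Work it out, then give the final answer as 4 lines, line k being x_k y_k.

954809 50676
1823320452961 96771801768
3481845556741524089 184797174548553948
6648994948371812427335041 352892010866963721270096

√355 → a₀=18, period (1,5,3,3,1,6,1,3,3,5,1,36); ℓ=12 even so k=11
k=0  a_k=18  p_k/q_k = 18/1
k=1  a_k=1  p_k/q_k = 19/1
…
k=3  a_k=3  p_k/q_k = 358/19
k=4  a_k=3  p_k/q_k = 1187/63
…
k=6  a_k=6  p_k/q_k = 10457/555
k=7  a_k=1  p_k/q_k = 12002/637
…
k=9  a_k=3  p_k/q_k = 151391/8035
k=10  a_k=5  p_k/q_k = 803418/42641
k=11  a_k=1  p_k/q_k = 954809/50676
fundamental: x₁=954809, y₁=50676  (since 911660226481 − 355·2568056976 = 1)
(x_2, y_2) = (954809·954809 + 355·50676·50676, 954809·50676 + 50676·954809) = (1823320452961, 96771801768)
(x_3, y_3) = (954809·1823320452961 + 355·50676·96771801768, 954809·96771801768 + 50676·1823320452961) = (3481845556741524089, 184797174548553948)
(x_4, y_4) = (954809·3481845556741524089 + 355·50676·184797174548553948, 954809·184797174548553948 + 50676·3481845556741524089) = (6648994948371812427335041, 352892010866963721270096)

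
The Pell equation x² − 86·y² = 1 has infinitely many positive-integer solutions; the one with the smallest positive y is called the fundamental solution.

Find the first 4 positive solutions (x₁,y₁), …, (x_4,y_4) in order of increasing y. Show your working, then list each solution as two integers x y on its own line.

10405 1122
216528049 23348820
4505948689285 485888943078
93768792007492801 10111348882104360

[9; 3,1,1,1,8,1,1,1,3,18] for √86; ℓ=10 ⇒ convergent index 9
step 0: (9, 1)  from 9·(1,0) + (0,1)
step 1: (28, 3)  from 3·(9,1) + (1,0)
step 2: (37, 4)  from 1·(28,3) + (9,1)
…
step 5: (881, 95)  from 8·(102,11) + (65,7)
step 6: (983, 106)  from 1·(881,95) + (102,11)
…
step 8: (2847, 307)  from 1·(1864,201) + (983,106)
step 9: (10405, 1122)  from 3·(2847,307) + (1864,201)
fundamental: x₁=10405, y₁=1122  (since 108264025 − 86·1258884 = 1)
(10405+1122√86)^2 = 216528049 + 23348820√86
(10405+1122√86)^3 = 4505948689285 + 485888943078√86
(10405+1122√86)^4 = 93768792007492801 + 10111348882104360√86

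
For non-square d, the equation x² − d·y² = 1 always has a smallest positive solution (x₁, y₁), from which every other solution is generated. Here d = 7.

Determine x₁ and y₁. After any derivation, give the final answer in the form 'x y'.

√7 = [2; 1,1,1,4, …], period ℓ=4 (even) → k=3
a_0=2:  p_0=2·1+0=2,  q_0=2·0+1=1
…
a_2=1:  p_2=1·3+2=5,  q_2=1·1+1=2
a_3=1:  p_3=1·5+3=8,  q_3=1·2+1=3
(x₁, y₁) = (8, 3);  8² − 7·3² = 1 ✓

8 3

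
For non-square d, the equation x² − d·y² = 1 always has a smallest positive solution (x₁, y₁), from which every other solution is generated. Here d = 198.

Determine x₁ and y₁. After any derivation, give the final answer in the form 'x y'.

[14; 14,28] for √198; ℓ=2 ⇒ convergent index 1
a_0=14:  p_0=14·1+0=14,  q_0=14·0+1=1
a_1=14:  p_1=14·14+1=197,  q_1=14·1+0=14
fundamental: x₁=197, y₁=14  (since 38809 − 198·196 = 1)

197 14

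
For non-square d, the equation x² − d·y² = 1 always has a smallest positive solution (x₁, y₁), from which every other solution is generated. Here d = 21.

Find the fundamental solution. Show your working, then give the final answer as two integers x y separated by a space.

55 12

√21 → a₀=4, period (1,1,2,1,1,8); ℓ=6 even so k=5
k=0  a_k=4  p_k/q_k = 4/1
k=1  a_k=1  p_k/q_k = 5/1
k=2  a_k=1  p_k/q_k = 9/2
…
k=4  a_k=1  p_k/q_k = 32/7
k=5  a_k=1  p_k/q_k = 55/12
fundamental: x₁=55, y₁=12  (since 3025 − 21·144 = 1)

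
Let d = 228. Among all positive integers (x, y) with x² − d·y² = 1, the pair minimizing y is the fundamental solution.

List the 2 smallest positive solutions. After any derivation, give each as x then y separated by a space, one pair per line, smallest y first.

151 10
45601 3020

d=228: √d = [15; 10,30] (ℓ=2, even), read p_1/q_1
a_0=15:  p_0=15·1+0=15,  q_0=15·0+1=1
a_1=10:  p_1=10·15+1=151,  q_1=10·1+0=10
(x₁, y₁) = (151, 10);  151² − 228·10² = 1 ✓
(151+10√228)^2 = 45601 + 3020√228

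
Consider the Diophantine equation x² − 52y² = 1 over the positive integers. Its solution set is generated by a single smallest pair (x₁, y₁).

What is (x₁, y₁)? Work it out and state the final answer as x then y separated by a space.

d=52: √d = [7; 4,1,2,1,4,14] (ℓ=6, even), read p_5/q_5
step 0: (7, 1)  from 7·(1,0) + (0,1)
…
step 2: (36, 5)  from 1·(29,4) + (7,1)
…
step 4: (137, 19)  from 1·(101,14) + (36,5)
step 5: (649, 90)  from 4·(137,19) + (101,14)
fundamental: x₁=649, y₁=90  (since 421201 − 52·8100 = 1)

649 90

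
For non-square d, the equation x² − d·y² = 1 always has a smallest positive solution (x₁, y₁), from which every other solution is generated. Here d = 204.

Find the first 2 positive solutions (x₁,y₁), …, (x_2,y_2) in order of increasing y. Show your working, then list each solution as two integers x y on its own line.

√204 = [14; 3,1,1,6,1,1,3,28, …], period ℓ=8 (even) → k=7
i=0: a=14 ⇒ p=14, q=1
…
i=3: a=1 ⇒ p=100, q=7
…
i=6: a=1 ⇒ p=1414, q=99
i=7: a=3 ⇒ p=4999, q=350
→ (4999, 350).  Check: 4999²=24990001, 204·350²=24990000, difference 1.
(4999+350√204)^2 = 49980001 + 3499300√204

4999 350
49980001 3499300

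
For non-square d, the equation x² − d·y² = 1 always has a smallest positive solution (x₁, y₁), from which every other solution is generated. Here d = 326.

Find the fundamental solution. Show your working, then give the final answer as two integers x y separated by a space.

√326 → a₀=18, period (18,36); ℓ=2 even so k=1
k=0  a_k=18  p_k/q_k = 18/1
k=1  a_k=18  p_k/q_k = 325/18
(x₁, y₁) = (325, 18);  325² − 326·18² = 1 ✓

325 18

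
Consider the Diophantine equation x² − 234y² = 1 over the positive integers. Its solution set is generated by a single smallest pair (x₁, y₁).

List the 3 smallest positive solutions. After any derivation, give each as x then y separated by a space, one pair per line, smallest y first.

d=234: √d = [15; 3,2,1,2,1,2,3,30] (ℓ=8, even), read p_7/q_7
k=0  a_k=15  p_k/q_k = 15/1
…
k=5  a_k=1  p_k/q_k = 566/37
k=6  a_k=2  p_k/q_k = 1545/101
k=7  a_k=3  p_k/q_k = 5201/340
→ (5201, 340).  Check: 5201²=27050401, 234·340²=27050400, difference 1.
(5201+340√234)^2 = 54100801 + 3536680√234
(5201+340√234)^3 = 562756526801 + 36788545020√234

5201 340
54100801 3536680
562756526801 36788545020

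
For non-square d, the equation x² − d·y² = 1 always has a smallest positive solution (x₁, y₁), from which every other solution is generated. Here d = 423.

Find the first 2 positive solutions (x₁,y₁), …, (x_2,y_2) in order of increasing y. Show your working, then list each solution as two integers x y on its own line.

4607 224
42448897 2063936

[20; 1,1,3,4,3,1,1,40] for √423; ℓ=8 ⇒ convergent index 7
i=0: a=20 ⇒ p=20, q=1
…
i=2: a=1 ⇒ p=41, q=2
…
i=4: a=4 ⇒ p=617, q=30
i=5: a=3 ⇒ p=1995, q=97
i=6: a=1 ⇒ p=2612, q=127
i=7: a=1 ⇒ p=4607, q=224
fundamental: x₁=4607, y₁=224  (since 21224449 − 423·50176 = 1)
(4607+224√423)^2 = 42448897 + 2063936√423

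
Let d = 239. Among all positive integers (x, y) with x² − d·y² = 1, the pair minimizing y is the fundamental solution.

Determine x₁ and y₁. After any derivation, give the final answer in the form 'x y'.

√239 → a₀=15, period (2,5,1,2,4,15,4,2,1,5,2,30); ℓ=12 even so k=11
i=0: a=15 ⇒ p=15, q=1
i=1: a=2 ⇒ p=31, q=2
i=2: a=5 ⇒ p=170, q=11
i=3: a=1 ⇒ p=201, q=13
…
i=6: a=15 ⇒ p=37907, q=2452
i=7: a=4 ⇒ p=154117, q=9969
…
i=9: a=1 ⇒ p=500258, q=32359
i=10: a=5 ⇒ p=2847431, q=184185
i=11: a=2 ⇒ p=6195120, q=400729
fundamental: x₁=6195120, y₁=400729  (since 38379511814400 − 239·160583731441 = 1)

6195120 400729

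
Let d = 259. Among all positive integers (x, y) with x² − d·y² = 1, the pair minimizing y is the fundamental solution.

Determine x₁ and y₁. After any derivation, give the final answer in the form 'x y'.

d=259: √d = [16; 10,1,2,3,4,3,2,1,10,32] (ℓ=10, even), read p_9/q_9
i=0: a=16 ⇒ p=16, q=1
…
i=2: a=1 ⇒ p=177, q=11
i=3: a=2 ⇒ p=515, q=32
i=4: a=3 ⇒ p=1722, q=107
i=5: a=4 ⇒ p=7403, q=460
i=6: a=3 ⇒ p=23931, q=1487
i=7: a=2 ⇒ p=55265, q=3434
i=8: a=1 ⇒ p=79196, q=4921
i=9: a=10 ⇒ p=847225, q=52644
→ (847225, 52644).  Check: 847225²=717790200625, 259·52644²=717790200624, difference 1.

847225 52644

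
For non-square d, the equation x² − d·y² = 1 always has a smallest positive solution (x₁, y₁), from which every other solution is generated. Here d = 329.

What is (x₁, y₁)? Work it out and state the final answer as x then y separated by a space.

d=329: √d = [18; 7,4,2,1,1,4,1,1,2,4,7,36] (ℓ=12, even), read p_11/q_11
a_0=18:  p_0=18·1+0=18,  q_0=18·0+1=1
a_1=7:  p_1=7·18+1=127,  q_1=7·1+0=7
a_2=4:  p_2=4·127+18=526,  q_2=4·7+1=29
a_3=2:  p_3=2·526+127=1179,  q_3=2·29+7=65
a_4=1:  p_4=1·1179+526=1705,  q_4=1·65+29=94
a_5=1:  p_5=1·1705+1179=2884,  q_5=1·94+65=159
…
a_8=1:  p_8=1·16125+13241=29366,  q_8=1·889+730=1619
a_9=2:  p_9=2·29366+16125=74857,  q_9=2·1619+889=4127
a_10=4:  p_10=4·74857+29366=328794,  q_10=4·4127+1619=18127
a_11=7:  p_11=7·328794+74857=2376415,  q_11=7·18127+4127=131016
(x₁, y₁) = (2376415, 131016);  2376415² − 329·131016² = 1 ✓

2376415 131016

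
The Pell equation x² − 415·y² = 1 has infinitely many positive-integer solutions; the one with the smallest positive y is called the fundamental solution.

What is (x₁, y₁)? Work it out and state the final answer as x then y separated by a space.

18412804 903849

√415 = [20; 2,1,2,4,6,…,1,2,40, …], period ℓ=16 (even) → k=15
i=0: a=20 ⇒ p=20, q=1
…
i=3: a=2 ⇒ p=163, q=8
i=4: a=4 ⇒ p=713, q=35
…
i=6: a=1 ⇒ p=5154, q=253
i=7: a=1 ⇒ p=9595, q=471
…
i=14: a=1 ⇒ p=6841255, q=335824
i=15: a=2 ⇒ p=18412804, q=903849
(x₁, y₁) = (18412804, 903849);  18412804² − 415·903849² = 1 ✓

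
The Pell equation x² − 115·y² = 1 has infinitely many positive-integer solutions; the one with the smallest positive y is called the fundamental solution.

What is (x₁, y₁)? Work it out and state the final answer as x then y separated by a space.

1126 105

√115 = [10; 1,2,1,1,1,1,1,2,1,20, …], period ℓ=10 (even) → k=9
i=0: a=10 ⇒ p=10, q=1
i=1: a=1 ⇒ p=11, q=1
i=2: a=2 ⇒ p=32, q=3
i=3: a=1 ⇒ p=43, q=4
i=4: a=1 ⇒ p=75, q=7
…
i=6: a=1 ⇒ p=193, q=18
i=7: a=1 ⇒ p=311, q=29
i=8: a=2 ⇒ p=815, q=76
i=9: a=1 ⇒ p=1126, q=105
(x₁, y₁) = (1126, 105);  1126² − 115·105² = 1 ✓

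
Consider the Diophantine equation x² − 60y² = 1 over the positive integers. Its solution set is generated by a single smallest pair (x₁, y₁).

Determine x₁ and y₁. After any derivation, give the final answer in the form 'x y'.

31 4

[7; 1,2,1,14] for √60; ℓ=4 ⇒ convergent index 3
i=0: a=7 ⇒ p=7, q=1
…
i=2: a=2 ⇒ p=23, q=3
i=3: a=1 ⇒ p=31, q=4
→ (31, 4).  Check: 31²=961, 60·4²=960, difference 1.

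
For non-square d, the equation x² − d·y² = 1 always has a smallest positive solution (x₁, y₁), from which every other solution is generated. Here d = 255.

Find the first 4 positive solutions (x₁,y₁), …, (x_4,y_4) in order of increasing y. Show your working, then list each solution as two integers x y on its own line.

16 1
511 32
16336 1023
522241 32704

d=255: √d = [15; 1,30] (ℓ=2, even), read p_1/q_1
a_0=15:  p_0=15·1+0=15,  q_0=15·0+1=1
a_1=1:  p_1=1·15+1=16,  q_1=1·1+0=1
fundamental: x₁=16, y₁=1  (since 256 − 255·1 = 1)
(x_2, y_2) = (16·16 + 255·1·1, 16·1 + 1·16) = (511, 32)
(x_3, y_3) = (16·511 + 255·1·32, 16·32 + 1·511) = (16336, 1023)
(x_4, y_4) = (16·16336 + 255·1·1023, 16·1023 + 1·16336) = (522241, 32704)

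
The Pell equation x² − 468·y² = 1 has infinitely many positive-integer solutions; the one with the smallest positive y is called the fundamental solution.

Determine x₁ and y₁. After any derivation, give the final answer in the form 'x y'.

√468 → a₀=21, period (1,1,1,2,1,1,1,42); ℓ=8 even so k=7
a_0=21:  p_0=21·1+0=21,  q_0=21·0+1=1
a_1=1:  p_1=1·21+1=22,  q_1=1·1+0=1
a_2=1:  p_2=1·22+21=43,  q_2=1·1+1=2
…
a_4=2:  p_4=2·65+43=173,  q_4=2·3+2=8
…
a_6=1:  p_6=1·238+173=411,  q_6=1·11+8=19
a_7=1:  p_7=1·411+238=649,  q_7=1·19+11=30
(x₁, y₁) = (649, 30);  649² − 468·30² = 1 ✓

649 30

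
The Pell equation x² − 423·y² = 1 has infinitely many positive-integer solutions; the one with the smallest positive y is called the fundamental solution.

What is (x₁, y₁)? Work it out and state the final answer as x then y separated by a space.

√423 → a₀=20, period (1,1,3,4,3,1,1,40); ℓ=8 even so k=7
i=0: a=20 ⇒ p=20, q=1
…
i=3: a=3 ⇒ p=144, q=7
…
i=6: a=1 ⇒ p=2612, q=127
i=7: a=1 ⇒ p=4607, q=224
→ (4607, 224).  Check: 4607²=21224449, 423·224²=21224448, difference 1.

4607 224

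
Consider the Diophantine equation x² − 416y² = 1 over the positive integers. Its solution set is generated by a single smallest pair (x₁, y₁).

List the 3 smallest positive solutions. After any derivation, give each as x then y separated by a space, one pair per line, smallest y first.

5201 255
54100801 2652510
562756526801 27591408765

√416 = [20; 2,1,1,9,1,1,2,40, …], period ℓ=8 (even) → k=7
step 0: (20, 1)  from 20·(1,0) + (0,1)
…
step 3: (102, 5)  from 1·(61,3) + (41,2)
…
step 6: (2060, 101)  from 1·(1081,53) + (979,48)
step 7: (5201, 255)  from 2·(2060,101) + (1081,53)
→ (5201, 255).  Check: 5201²=27050401, 416·255²=27050400, difference 1.
(x_2, y_2) = (5201·5201 + 416·255·255, 5201·255 + 255·5201) = (54100801, 2652510)
(x_3, y_3) = (5201·54100801 + 416·255·2652510, 5201·2652510 + 255·54100801) = (562756526801, 27591408765)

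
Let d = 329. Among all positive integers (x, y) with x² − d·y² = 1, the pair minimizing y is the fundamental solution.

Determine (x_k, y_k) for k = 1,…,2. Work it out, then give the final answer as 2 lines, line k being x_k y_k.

2376415 131016
11294696504449 622696775280

√329 = [18; 7,4,2,1,1,4,1,1,2,4,7,36, …], period ℓ=12 (even) → k=11
step 0: (18, 1)  from 18·(1,0) + (0,1)
step 1: (127, 7)  from 7·(18,1) + (1,0)
step 2: (526, 29)  from 4·(127,7) + (18,1)
step 3: (1179, 65)  from 2·(526,29) + (127,7)
step 4: (1705, 94)  from 1·(1179,65) + (526,29)
step 5: (2884, 159)  from 1·(1705,94) + (1179,65)
step 6: (13241, 730)  from 4·(2884,159) + (1705,94)
step 7: (16125, 889)  from 1·(13241,730) + (2884,159)
step 8: (29366, 1619)  from 1·(16125,889) + (13241,730)
step 9: (74857, 4127)  from 2·(29366,1619) + (16125,889)
step 10: (328794, 18127)  from 4·(74857,4127) + (29366,1619)
step 11: (2376415, 131016)  from 7·(328794,18127) + (74857,4127)
(x₁, y₁) = (2376415, 131016);  2376415² − 329·131016² = 1 ✓
(x_2, y_2) = (2376415·2376415 + 329·131016·131016, 2376415·131016 + 131016·2376415) = (11294696504449, 622696775280)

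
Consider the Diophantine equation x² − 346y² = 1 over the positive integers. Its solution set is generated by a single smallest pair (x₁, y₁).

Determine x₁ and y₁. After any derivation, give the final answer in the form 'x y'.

√346 = [18; 1,1,1,1,36, …], period ℓ=5 (odd) → k=9
a_0=18:  p_0=18·1+0=18,  q_0=18·0+1=1
a_1=1:  p_1=1·18+1=19,  q_1=1·1+0=1
…
a_4=1:  p_4=1·56+37=93,  q_4=1·3+2=5
…
a_8=1:  p_8=1·6901+3497=10398,  q_8=1·371+188=559
a_9=1:  p_9=1·10398+6901=17299,  q_9=1·559+371=930
fundamental: x₁=17299, y₁=930  (since 299255401 − 346·864900 = 1)

17299 930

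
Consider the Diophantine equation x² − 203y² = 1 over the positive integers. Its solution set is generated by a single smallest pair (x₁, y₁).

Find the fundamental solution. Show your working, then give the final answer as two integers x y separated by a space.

√203 = [14; 4,28, …], period ℓ=2 (even) → k=1
i=0: a=14 ⇒ p=14, q=1
i=1: a=4 ⇒ p=57, q=4
(x₁, y₁) = (57, 4);  57² − 203·4² = 1 ✓

57 4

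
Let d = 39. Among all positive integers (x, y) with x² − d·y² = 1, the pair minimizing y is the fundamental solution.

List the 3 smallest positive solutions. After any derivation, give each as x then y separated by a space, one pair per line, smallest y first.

25 4
1249 200
62425 9996

√39 → a₀=6, period (4,12); ℓ=2 even so k=1
step 0: (6, 1)  from 6·(1,0) + (0,1)
step 1: (25, 4)  from 4·(6,1) + (1,0)
fundamental: x₁=25, y₁=4  (since 625 − 39·16 = 1)
(25+4√39)^2 = 1249 + 200√39
(25+4√39)^3 = 62425 + 9996√39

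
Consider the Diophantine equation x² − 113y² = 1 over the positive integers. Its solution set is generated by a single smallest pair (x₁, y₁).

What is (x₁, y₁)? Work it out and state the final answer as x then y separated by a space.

1204353 113296

d=113: √d = [10; 1,1,1,2,2,1,1,1,20] (ℓ=9, odd), read p_17/q_17
a_0=10:  p_0=10·1+0=10,  q_0=10·0+1=1
…
a_3=1:  p_3=1·21+11=32,  q_3=1·2+1=3
…
a_7=1:  p_7=1·287+202=489,  q_7=1·27+19=46
a_8=1:  p_8=1·489+287=776,  q_8=1·46+27=73
a_9=20:  p_9=20·776+489=16009,  q_9=20·73+46=1506
…
a_11=1:  p_11=1·16785+16009=32794,  q_11=1·1579+1506=3085
a_12=1:  p_12=1·32794+16785=49579,  q_12=1·3085+1579=4664
a_13=2:  p_13=2·49579+32794=131952,  q_13=2·4664+3085=12413
a_14=2:  p_14=2·131952+49579=313483,  q_14=2·12413+4664=29490
…
a_16=1:  p_16=1·445435+313483=758918,  q_16=1·41903+29490=71393
a_17=1:  p_17=1·758918+445435=1204353,  q_17=1·71393+41903=113296
→ (1204353, 113296).  Check: 1204353²=1450466148609, 113·113296²=1450466148608, difference 1.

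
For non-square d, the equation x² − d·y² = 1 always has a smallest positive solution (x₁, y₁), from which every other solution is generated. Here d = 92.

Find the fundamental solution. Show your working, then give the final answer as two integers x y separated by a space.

1151 120

d=92: √d = [9; 1,1,2,4,2,1,1,18] (ℓ=8, even), read p_7/q_7
i=0: a=9 ⇒ p=9, q=1
i=1: a=1 ⇒ p=10, q=1
…
i=5: a=2 ⇒ p=470, q=49
i=6: a=1 ⇒ p=681, q=71
i=7: a=1 ⇒ p=1151, q=120
fundamental: x₁=1151, y₁=120  (since 1324801 − 92·14400 = 1)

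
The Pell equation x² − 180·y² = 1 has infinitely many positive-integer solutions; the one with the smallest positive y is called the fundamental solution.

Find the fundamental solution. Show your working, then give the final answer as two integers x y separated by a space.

d=180: √d = [13; 2,2,2,26] (ℓ=4, even), read p_3/q_3
step 0: (13, 1)  from 13·(1,0) + (0,1)
…
step 2: (67, 5)  from 2·(27,2) + (13,1)
step 3: (161, 12)  from 2·(67,5) + (27,2)
→ (161, 12).  Check: 161²=25921, 180·12²=25920, difference 1.

161 12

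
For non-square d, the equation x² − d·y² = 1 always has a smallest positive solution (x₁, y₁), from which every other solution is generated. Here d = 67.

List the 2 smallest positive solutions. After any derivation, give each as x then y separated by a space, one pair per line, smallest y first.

48842 5967
4771081927 582880428

d=67: √d = [8; 5,2,1,1,7,1,1,2,5,16] (ℓ=10, even), read p_9/q_9
i=0: a=8 ⇒ p=8, q=1
i=1: a=5 ⇒ p=41, q=5
i=2: a=2 ⇒ p=90, q=11
…
i=4: a=1 ⇒ p=221, q=27
i=5: a=7 ⇒ p=1678, q=205
…
i=7: a=1 ⇒ p=3577, q=437
i=8: a=2 ⇒ p=9053, q=1106
i=9: a=5 ⇒ p=48842, q=5967
(x₁, y₁) = (48842, 5967);  48842² − 67·5967² = 1 ✓
(x_2, y_2) = (48842·48842 + 67·5967·5967, 48842·5967 + 5967·48842) = (4771081927, 582880428)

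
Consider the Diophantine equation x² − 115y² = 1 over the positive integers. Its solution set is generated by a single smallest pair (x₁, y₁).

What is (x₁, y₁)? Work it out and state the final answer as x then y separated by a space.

d=115: √d = [10; 1,2,1,1,1,1,1,2,1,20] (ℓ=10, even), read p_9/q_9
step 0: (10, 1)  from 10·(1,0) + (0,1)
step 1: (11, 1)  from 1·(10,1) + (1,0)
…
step 4: (75, 7)  from 1·(43,4) + (32,3)
step 5: (118, 11)  from 1·(75,7) + (43,4)
…
step 7: (311, 29)  from 1·(193,18) + (118,11)
step 8: (815, 76)  from 2·(311,29) + (193,18)
step 9: (1126, 105)  from 1·(815,76) + (311,29)
fundamental: x₁=1126, y₁=105  (since 1267876 − 115·11025 = 1)

1126 105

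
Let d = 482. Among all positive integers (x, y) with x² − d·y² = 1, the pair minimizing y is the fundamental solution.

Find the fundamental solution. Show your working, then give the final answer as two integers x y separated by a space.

483 22

d=482: √d = [21; 1,20,1,42] (ℓ=4, even), read p_3/q_3
k=0  a_k=21  p_k/q_k = 21/1
…
k=2  a_k=20  p_k/q_k = 461/21
k=3  a_k=1  p_k/q_k = 483/22
fundamental: x₁=483, y₁=22  (since 233289 − 482·484 = 1)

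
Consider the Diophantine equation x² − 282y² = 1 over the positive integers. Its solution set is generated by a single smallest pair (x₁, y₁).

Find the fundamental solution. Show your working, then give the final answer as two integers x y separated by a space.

2351 140

√282 = [16; 1,3,1,4,1,3,1,32, …], period ℓ=8 (even) → k=7
a_0=16:  p_0=16·1+0=16,  q_0=16·0+1=1
a_1=1:  p_1=1·16+1=17,  q_1=1·1+0=1
…
a_6=3:  p_6=3·487+403=1864,  q_6=3·29+24=111
a_7=1:  p_7=1·1864+487=2351,  q_7=1·111+29=140
→ (2351, 140).  Check: 2351²=5527201, 282·140²=5527200, difference 1.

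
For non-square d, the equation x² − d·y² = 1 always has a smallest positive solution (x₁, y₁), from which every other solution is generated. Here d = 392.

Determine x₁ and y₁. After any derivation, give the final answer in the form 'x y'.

99 5

√392 = [19; 1,3,1,38, …], period ℓ=4 (even) → k=3
k=0  a_k=19  p_k/q_k = 19/1
k=1  a_k=1  p_k/q_k = 20/1
k=2  a_k=3  p_k/q_k = 79/4
k=3  a_k=1  p_k/q_k = 99/5
fundamental: x₁=99, y₁=5  (since 9801 − 392·25 = 1)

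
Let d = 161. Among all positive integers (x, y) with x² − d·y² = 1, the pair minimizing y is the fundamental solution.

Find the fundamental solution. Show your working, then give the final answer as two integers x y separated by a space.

√161 = [12; 1,2,4,1,2,1,4,2,1,24, …], period ℓ=10 (even) → k=9
i=0: a=12 ⇒ p=12, q=1
i=1: a=1 ⇒ p=13, q=1
i=2: a=2 ⇒ p=38, q=3
…
i=4: a=1 ⇒ p=203, q=16
i=5: a=2 ⇒ p=571, q=45
i=6: a=1 ⇒ p=774, q=61
i=7: a=4 ⇒ p=3667, q=289
i=8: a=2 ⇒ p=8108, q=639
i=9: a=1 ⇒ p=11775, q=928
→ (11775, 928).  Check: 11775²=138650625, 161·928²=138650624, difference 1.

11775 928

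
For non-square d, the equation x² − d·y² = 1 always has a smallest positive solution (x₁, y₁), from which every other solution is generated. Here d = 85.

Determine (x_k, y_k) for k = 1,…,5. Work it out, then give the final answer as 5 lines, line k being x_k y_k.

√85 → a₀=9, period (4,1,1,4,18); ℓ=5 odd so k=9
i=0: a=9 ⇒ p=9, q=1
…
i=2: a=1 ⇒ p=46, q=5
i=3: a=1 ⇒ p=83, q=9
i=4: a=4 ⇒ p=378, q=41
i=5: a=18 ⇒ p=6887, q=747
…
i=7: a=1 ⇒ p=34813, q=3776
i=8: a=1 ⇒ p=62739, q=6805
i=9: a=4 ⇒ p=285769, q=30996
fundamental: x₁=285769, y₁=30996  (since 81663921361 − 85·960752016 = 1)
(285769+30996√85)^2 = 163327842721 + 17715391848√85
(285769+30996√85)^3 = 93348068572789129 + 10125019625991228√85
(285769+30996√85)^4 = 53351968415791425367681 + 5786833466982059076816√85
(285769+30996√85)^5 = 30492677324331251603220874249 + 3307395226041867061019271780√85

285769 30996
163327842721 17715391848
93348068572789129 10125019625991228
53351968415791425367681 5786833466982059076816
30492677324331251603220874249 3307395226041867061019271780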